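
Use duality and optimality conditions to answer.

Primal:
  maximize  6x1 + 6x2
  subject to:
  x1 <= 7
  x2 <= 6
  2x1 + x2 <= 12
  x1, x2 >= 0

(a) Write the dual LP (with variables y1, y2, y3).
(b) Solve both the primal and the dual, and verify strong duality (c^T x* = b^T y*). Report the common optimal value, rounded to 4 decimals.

The standard primal-dual pair for 'max c^T x s.t. A x <= b, x >= 0' is:
  Dual:  min b^T y  s.t.  A^T y >= c,  y >= 0.

So the dual LP is:
  minimize  7y1 + 6y2 + 12y3
  subject to:
    y1 + 2y3 >= 6
    y2 + y3 >= 6
    y1, y2, y3 >= 0

Solving the primal: x* = (3, 6).
  primal value c^T x* = 54.
Solving the dual: y* = (0, 3, 3).
  dual value b^T y* = 54.
Strong duality: c^T x* = b^T y*. Confirmed.

54


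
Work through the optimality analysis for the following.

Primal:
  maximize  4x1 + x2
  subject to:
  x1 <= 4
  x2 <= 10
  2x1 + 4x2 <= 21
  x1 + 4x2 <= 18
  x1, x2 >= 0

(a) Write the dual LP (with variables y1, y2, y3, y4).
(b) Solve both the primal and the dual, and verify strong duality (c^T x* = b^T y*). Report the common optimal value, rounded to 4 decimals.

The standard primal-dual pair for 'max c^T x s.t. A x <= b, x >= 0' is:
  Dual:  min b^T y  s.t.  A^T y >= c,  y >= 0.

So the dual LP is:
  minimize  4y1 + 10y2 + 21y3 + 18y4
  subject to:
    y1 + 2y3 + y4 >= 4
    y2 + 4y3 + 4y4 >= 1
    y1, y2, y3, y4 >= 0

Solving the primal: x* = (4, 3.25).
  primal value c^T x* = 19.25.
Solving the dual: y* = (3.5, 0, 0.25, 0).
  dual value b^T y* = 19.25.
Strong duality: c^T x* = b^T y*. Confirmed.

19.25


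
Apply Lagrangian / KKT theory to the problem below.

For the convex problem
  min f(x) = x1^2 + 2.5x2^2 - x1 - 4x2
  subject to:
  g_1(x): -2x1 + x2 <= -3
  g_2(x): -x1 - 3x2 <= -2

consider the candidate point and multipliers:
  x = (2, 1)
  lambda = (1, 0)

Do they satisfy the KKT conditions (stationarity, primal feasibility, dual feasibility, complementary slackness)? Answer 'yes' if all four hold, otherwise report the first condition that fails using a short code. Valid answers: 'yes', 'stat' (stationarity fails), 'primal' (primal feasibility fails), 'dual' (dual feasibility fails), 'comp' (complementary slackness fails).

Gradient of f: grad f(x) = Q x + c = (3, 1)
Constraint values g_i(x) = a_i^T x - b_i:
  g_1((2, 1)) = 0
  g_2((2, 1)) = -3
Stationarity residual: grad f(x) + sum_i lambda_i a_i = (1, 2)
  -> stationarity FAILS
Primal feasibility (all g_i <= 0): OK
Dual feasibility (all lambda_i >= 0): OK
Complementary slackness (lambda_i * g_i(x) = 0 for all i): OK

Verdict: the first failing condition is stationarity -> stat.

stat


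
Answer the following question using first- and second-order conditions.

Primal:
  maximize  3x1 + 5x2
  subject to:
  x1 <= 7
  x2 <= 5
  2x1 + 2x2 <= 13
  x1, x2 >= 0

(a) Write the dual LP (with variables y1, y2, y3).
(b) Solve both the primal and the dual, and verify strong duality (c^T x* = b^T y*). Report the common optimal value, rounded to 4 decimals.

The standard primal-dual pair for 'max c^T x s.t. A x <= b, x >= 0' is:
  Dual:  min b^T y  s.t.  A^T y >= c,  y >= 0.

So the dual LP is:
  minimize  7y1 + 5y2 + 13y3
  subject to:
    y1 + 2y3 >= 3
    y2 + 2y3 >= 5
    y1, y2, y3 >= 0

Solving the primal: x* = (1.5, 5).
  primal value c^T x* = 29.5.
Solving the dual: y* = (0, 2, 1.5).
  dual value b^T y* = 29.5.
Strong duality: c^T x* = b^T y*. Confirmed.

29.5


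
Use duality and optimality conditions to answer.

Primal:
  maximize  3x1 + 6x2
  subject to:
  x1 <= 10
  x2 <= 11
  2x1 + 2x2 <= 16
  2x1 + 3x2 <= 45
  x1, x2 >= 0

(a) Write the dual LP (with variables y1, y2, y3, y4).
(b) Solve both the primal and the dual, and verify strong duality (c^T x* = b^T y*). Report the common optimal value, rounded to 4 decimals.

The standard primal-dual pair for 'max c^T x s.t. A x <= b, x >= 0' is:
  Dual:  min b^T y  s.t.  A^T y >= c,  y >= 0.

So the dual LP is:
  minimize  10y1 + 11y2 + 16y3 + 45y4
  subject to:
    y1 + 2y3 + 2y4 >= 3
    y2 + 2y3 + 3y4 >= 6
    y1, y2, y3, y4 >= 0

Solving the primal: x* = (0, 8).
  primal value c^T x* = 48.
Solving the dual: y* = (0, 0, 3, 0).
  dual value b^T y* = 48.
Strong duality: c^T x* = b^T y*. Confirmed.

48


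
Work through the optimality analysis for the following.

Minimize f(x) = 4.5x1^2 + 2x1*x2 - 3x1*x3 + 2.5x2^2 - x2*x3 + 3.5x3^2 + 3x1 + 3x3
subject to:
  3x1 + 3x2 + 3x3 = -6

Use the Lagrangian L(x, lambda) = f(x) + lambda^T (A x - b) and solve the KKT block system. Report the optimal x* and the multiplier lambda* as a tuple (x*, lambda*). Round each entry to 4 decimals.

Form the Lagrangian:
  L(x, lambda) = (1/2) x^T Q x + c^T x + lambda^T (A x - b)
Stationarity (grad_x L = 0): Q x + c + A^T lambda = 0.
Primal feasibility: A x = b.

This gives the KKT block system:
  [ Q   A^T ] [ x     ]   [-c ]
  [ A    0  ] [ lambda ] = [ b ]

Solving the linear system:
  x*      = (-0.7986, -0.1871, -1.0144)
  lambda* = (0.506)
  f(x*)   = -1.2014

x* = (-0.7986, -0.1871, -1.0144), lambda* = (0.506)


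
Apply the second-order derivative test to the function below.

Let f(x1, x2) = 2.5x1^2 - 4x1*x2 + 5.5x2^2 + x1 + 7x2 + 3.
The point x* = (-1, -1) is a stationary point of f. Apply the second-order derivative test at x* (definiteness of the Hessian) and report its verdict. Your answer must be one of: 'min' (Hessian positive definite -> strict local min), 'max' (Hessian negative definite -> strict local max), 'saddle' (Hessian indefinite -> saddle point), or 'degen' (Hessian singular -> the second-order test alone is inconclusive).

Compute the Hessian H = grad^2 f:
  H = [[5, -4], [-4, 11]]
Verify stationarity: grad f(x*) = H x* + g = (0, 0).
Eigenvalues of H: 3, 13.
Both eigenvalues > 0, so H is positive definite -> x* is a strict local min.

min


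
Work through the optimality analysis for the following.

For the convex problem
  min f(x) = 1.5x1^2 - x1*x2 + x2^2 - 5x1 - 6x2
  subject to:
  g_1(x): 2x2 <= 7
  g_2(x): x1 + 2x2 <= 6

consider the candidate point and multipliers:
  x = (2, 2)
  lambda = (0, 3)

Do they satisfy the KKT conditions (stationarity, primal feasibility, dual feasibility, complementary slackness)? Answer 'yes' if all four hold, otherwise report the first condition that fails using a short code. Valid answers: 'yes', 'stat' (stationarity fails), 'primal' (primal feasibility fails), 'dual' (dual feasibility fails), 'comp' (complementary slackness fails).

Gradient of f: grad f(x) = Q x + c = (-1, -4)
Constraint values g_i(x) = a_i^T x - b_i:
  g_1((2, 2)) = -3
  g_2((2, 2)) = 0
Stationarity residual: grad f(x) + sum_i lambda_i a_i = (2, 2)
  -> stationarity FAILS
Primal feasibility (all g_i <= 0): OK
Dual feasibility (all lambda_i >= 0): OK
Complementary slackness (lambda_i * g_i(x) = 0 for all i): OK

Verdict: the first failing condition is stationarity -> stat.

stat


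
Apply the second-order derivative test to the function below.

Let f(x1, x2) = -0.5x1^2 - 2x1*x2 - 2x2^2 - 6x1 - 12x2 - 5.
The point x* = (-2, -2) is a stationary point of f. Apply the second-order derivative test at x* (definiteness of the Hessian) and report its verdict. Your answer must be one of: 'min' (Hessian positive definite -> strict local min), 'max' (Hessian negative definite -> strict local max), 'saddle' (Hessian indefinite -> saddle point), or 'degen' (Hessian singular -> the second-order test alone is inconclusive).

Compute the Hessian H = grad^2 f:
  H = [[-1, -2], [-2, -4]]
Verify stationarity: grad f(x*) = H x* + g = (0, 0).
Eigenvalues of H: -5, 0.
H has a zero eigenvalue (singular; negative semidefinite but not definite), so H is neither positive definite, negative definite, nor indefinite. The second-order test alone is inconclusive -> degen.
(Indeed, f is constant along the null direction of H through x*, so x* is not a strict local extremum.)

degen


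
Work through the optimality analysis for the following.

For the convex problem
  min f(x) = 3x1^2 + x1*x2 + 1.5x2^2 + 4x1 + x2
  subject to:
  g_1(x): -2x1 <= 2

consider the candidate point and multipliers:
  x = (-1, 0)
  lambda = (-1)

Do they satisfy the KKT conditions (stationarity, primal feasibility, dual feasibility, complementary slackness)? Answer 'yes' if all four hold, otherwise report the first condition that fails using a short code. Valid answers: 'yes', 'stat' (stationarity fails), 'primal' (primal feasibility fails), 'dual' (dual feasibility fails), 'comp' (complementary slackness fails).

Gradient of f: grad f(x) = Q x + c = (-2, 0)
Constraint values g_i(x) = a_i^T x - b_i:
  g_1((-1, 0)) = 0
Stationarity residual: grad f(x) + sum_i lambda_i a_i = (0, 0)
  -> stationarity OK
Primal feasibility (all g_i <= 0): OK
Dual feasibility (all lambda_i >= 0): FAILS
Complementary slackness (lambda_i * g_i(x) = 0 for all i): OK

Verdict: the first failing condition is dual_feasibility -> dual.

dual


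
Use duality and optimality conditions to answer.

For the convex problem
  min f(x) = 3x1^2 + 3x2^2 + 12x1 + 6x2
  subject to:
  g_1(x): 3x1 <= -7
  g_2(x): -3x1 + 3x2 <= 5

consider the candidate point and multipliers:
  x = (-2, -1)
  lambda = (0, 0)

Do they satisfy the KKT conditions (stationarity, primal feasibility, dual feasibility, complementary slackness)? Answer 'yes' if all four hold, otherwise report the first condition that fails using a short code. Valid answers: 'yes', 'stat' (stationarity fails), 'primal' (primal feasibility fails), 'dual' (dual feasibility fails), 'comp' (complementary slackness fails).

Gradient of f: grad f(x) = Q x + c = (0, 0)
Constraint values g_i(x) = a_i^T x - b_i:
  g_1((-2, -1)) = 1
  g_2((-2, -1)) = -2
Stationarity residual: grad f(x) + sum_i lambda_i a_i = (0, 0)
  -> stationarity OK
Primal feasibility (all g_i <= 0): FAILS
Dual feasibility (all lambda_i >= 0): OK
Complementary slackness (lambda_i * g_i(x) = 0 for all i): OK

Verdict: the first failing condition is primal_feasibility -> primal.

primal


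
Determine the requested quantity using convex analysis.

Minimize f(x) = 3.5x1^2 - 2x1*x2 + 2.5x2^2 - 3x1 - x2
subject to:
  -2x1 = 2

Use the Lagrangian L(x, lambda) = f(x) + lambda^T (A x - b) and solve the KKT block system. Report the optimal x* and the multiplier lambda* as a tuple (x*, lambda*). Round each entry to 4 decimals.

Form the Lagrangian:
  L(x, lambda) = (1/2) x^T Q x + c^T x + lambda^T (A x - b)
Stationarity (grad_x L = 0): Q x + c + A^T lambda = 0.
Primal feasibility: A x = b.

This gives the KKT block system:
  [ Q   A^T ] [ x     ]   [-c ]
  [ A    0  ] [ lambda ] = [ b ]

Solving the linear system:
  x*      = (-1, -0.2)
  lambda* = (-4.8)
  f(x*)   = 6.4

x* = (-1, -0.2), lambda* = (-4.8)


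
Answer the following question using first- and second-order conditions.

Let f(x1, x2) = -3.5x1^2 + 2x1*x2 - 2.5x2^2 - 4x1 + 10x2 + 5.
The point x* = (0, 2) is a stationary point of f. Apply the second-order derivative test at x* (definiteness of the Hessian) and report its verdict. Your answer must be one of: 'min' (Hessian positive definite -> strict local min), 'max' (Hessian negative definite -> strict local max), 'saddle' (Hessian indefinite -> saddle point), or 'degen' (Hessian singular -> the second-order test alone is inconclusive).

Compute the Hessian H = grad^2 f:
  H = [[-7, 2], [2, -5]]
Verify stationarity: grad f(x*) = H x* + g = (0, 0).
Eigenvalues of H: -8.2361, -3.7639.
Both eigenvalues < 0, so H is negative definite -> x* is a strict local max.

max


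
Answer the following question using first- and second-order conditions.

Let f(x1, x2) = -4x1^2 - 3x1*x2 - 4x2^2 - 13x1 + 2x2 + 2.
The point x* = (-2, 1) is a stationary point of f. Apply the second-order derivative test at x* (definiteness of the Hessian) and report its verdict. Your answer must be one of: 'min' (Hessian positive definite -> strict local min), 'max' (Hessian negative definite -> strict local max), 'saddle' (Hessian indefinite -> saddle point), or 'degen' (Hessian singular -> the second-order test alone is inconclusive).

Compute the Hessian H = grad^2 f:
  H = [[-8, -3], [-3, -8]]
Verify stationarity: grad f(x*) = H x* + g = (0, 0).
Eigenvalues of H: -11, -5.
Both eigenvalues < 0, so H is negative definite -> x* is a strict local max.

max


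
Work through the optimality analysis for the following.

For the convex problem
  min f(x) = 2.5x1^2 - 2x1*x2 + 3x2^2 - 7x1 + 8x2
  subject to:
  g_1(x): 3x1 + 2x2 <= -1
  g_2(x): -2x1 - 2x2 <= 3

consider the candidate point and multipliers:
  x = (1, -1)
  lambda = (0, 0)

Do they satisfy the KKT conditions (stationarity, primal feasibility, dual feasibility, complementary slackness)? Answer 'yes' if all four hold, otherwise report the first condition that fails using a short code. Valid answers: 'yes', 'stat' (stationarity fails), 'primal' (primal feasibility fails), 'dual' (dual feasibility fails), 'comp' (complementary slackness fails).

Gradient of f: grad f(x) = Q x + c = (0, 0)
Constraint values g_i(x) = a_i^T x - b_i:
  g_1((1, -1)) = 2
  g_2((1, -1)) = -3
Stationarity residual: grad f(x) + sum_i lambda_i a_i = (0, 0)
  -> stationarity OK
Primal feasibility (all g_i <= 0): FAILS
Dual feasibility (all lambda_i >= 0): OK
Complementary slackness (lambda_i * g_i(x) = 0 for all i): OK

Verdict: the first failing condition is primal_feasibility -> primal.

primal


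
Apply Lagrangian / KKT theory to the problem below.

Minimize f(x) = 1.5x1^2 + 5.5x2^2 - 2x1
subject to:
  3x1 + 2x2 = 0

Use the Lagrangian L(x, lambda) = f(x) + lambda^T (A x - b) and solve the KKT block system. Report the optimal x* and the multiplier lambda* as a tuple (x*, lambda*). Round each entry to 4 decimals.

Form the Lagrangian:
  L(x, lambda) = (1/2) x^T Q x + c^T x + lambda^T (A x - b)
Stationarity (grad_x L = 0): Q x + c + A^T lambda = 0.
Primal feasibility: A x = b.

This gives the KKT block system:
  [ Q   A^T ] [ x     ]   [-c ]
  [ A    0  ] [ lambda ] = [ b ]

Solving the linear system:
  x*      = (0.0721, -0.1081)
  lambda* = (0.5946)
  f(x*)   = -0.0721

x* = (0.0721, -0.1081), lambda* = (0.5946)


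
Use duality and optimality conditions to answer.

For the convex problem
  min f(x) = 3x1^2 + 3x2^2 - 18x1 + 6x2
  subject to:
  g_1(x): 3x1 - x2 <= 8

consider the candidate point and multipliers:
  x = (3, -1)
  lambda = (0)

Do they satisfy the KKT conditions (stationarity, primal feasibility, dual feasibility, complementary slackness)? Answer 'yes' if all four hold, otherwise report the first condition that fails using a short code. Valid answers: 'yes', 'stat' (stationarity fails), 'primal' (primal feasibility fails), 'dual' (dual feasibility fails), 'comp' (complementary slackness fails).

Gradient of f: grad f(x) = Q x + c = (0, 0)
Constraint values g_i(x) = a_i^T x - b_i:
  g_1((3, -1)) = 2
Stationarity residual: grad f(x) + sum_i lambda_i a_i = (0, 0)
  -> stationarity OK
Primal feasibility (all g_i <= 0): FAILS
Dual feasibility (all lambda_i >= 0): OK
Complementary slackness (lambda_i * g_i(x) = 0 for all i): OK

Verdict: the first failing condition is primal_feasibility -> primal.

primal


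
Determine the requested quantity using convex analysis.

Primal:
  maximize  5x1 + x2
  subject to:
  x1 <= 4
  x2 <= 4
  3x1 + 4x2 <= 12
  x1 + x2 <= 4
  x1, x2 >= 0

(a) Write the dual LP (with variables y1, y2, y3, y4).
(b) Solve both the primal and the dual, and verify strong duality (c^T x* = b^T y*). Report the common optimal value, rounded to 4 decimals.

The standard primal-dual pair for 'max c^T x s.t. A x <= b, x >= 0' is:
  Dual:  min b^T y  s.t.  A^T y >= c,  y >= 0.

So the dual LP is:
  minimize  4y1 + 4y2 + 12y3 + 4y4
  subject to:
    y1 + 3y3 + y4 >= 5
    y2 + 4y3 + y4 >= 1
    y1, y2, y3, y4 >= 0

Solving the primal: x* = (4, 0).
  primal value c^T x* = 20.
Solving the dual: y* = (4.25, 0, 0.25, 0).
  dual value b^T y* = 20.
Strong duality: c^T x* = b^T y*. Confirmed.

20


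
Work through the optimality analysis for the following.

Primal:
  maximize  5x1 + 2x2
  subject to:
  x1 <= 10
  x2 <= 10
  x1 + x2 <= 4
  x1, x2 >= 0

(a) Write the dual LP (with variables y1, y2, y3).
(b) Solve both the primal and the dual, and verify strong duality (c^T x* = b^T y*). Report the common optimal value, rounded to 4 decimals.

The standard primal-dual pair for 'max c^T x s.t. A x <= b, x >= 0' is:
  Dual:  min b^T y  s.t.  A^T y >= c,  y >= 0.

So the dual LP is:
  minimize  10y1 + 10y2 + 4y3
  subject to:
    y1 + y3 >= 5
    y2 + y3 >= 2
    y1, y2, y3 >= 0

Solving the primal: x* = (4, 0).
  primal value c^T x* = 20.
Solving the dual: y* = (0, 0, 5).
  dual value b^T y* = 20.
Strong duality: c^T x* = b^T y*. Confirmed.

20


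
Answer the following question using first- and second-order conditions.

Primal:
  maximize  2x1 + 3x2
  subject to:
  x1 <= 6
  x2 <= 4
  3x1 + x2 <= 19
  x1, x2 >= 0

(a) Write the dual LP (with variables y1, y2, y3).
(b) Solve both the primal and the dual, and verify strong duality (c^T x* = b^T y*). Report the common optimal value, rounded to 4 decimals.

The standard primal-dual pair for 'max c^T x s.t. A x <= b, x >= 0' is:
  Dual:  min b^T y  s.t.  A^T y >= c,  y >= 0.

So the dual LP is:
  minimize  6y1 + 4y2 + 19y3
  subject to:
    y1 + 3y3 >= 2
    y2 + y3 >= 3
    y1, y2, y3 >= 0

Solving the primal: x* = (5, 4).
  primal value c^T x* = 22.
Solving the dual: y* = (0, 2.3333, 0.6667).
  dual value b^T y* = 22.
Strong duality: c^T x* = b^T y*. Confirmed.

22


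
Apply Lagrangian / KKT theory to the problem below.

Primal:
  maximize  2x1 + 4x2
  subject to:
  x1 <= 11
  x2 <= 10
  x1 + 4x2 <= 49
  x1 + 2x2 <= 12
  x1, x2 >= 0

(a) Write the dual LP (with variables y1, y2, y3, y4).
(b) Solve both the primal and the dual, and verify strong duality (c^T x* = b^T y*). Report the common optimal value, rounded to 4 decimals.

The standard primal-dual pair for 'max c^T x s.t. A x <= b, x >= 0' is:
  Dual:  min b^T y  s.t.  A^T y >= c,  y >= 0.

So the dual LP is:
  minimize  11y1 + 10y2 + 49y3 + 12y4
  subject to:
    y1 + y3 + y4 >= 2
    y2 + 4y3 + 2y4 >= 4
    y1, y2, y3, y4 >= 0

Solving the primal: x* = (0, 6).
  primal value c^T x* = 24.
Solving the dual: y* = (0, 0, 0, 2).
  dual value b^T y* = 24.
Strong duality: c^T x* = b^T y*. Confirmed.

24


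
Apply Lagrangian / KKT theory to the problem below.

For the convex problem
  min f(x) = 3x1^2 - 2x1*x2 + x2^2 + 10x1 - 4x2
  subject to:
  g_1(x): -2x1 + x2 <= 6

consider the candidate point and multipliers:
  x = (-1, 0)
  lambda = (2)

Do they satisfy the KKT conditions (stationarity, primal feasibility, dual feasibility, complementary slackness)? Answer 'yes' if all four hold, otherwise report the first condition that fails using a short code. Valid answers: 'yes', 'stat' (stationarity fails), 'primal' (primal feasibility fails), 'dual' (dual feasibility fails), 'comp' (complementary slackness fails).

Gradient of f: grad f(x) = Q x + c = (4, -2)
Constraint values g_i(x) = a_i^T x - b_i:
  g_1((-1, 0)) = -4
Stationarity residual: grad f(x) + sum_i lambda_i a_i = (0, 0)
  -> stationarity OK
Primal feasibility (all g_i <= 0): OK
Dual feasibility (all lambda_i >= 0): OK
Complementary slackness (lambda_i * g_i(x) = 0 for all i): FAILS

Verdict: the first failing condition is complementary_slackness -> comp.

comp


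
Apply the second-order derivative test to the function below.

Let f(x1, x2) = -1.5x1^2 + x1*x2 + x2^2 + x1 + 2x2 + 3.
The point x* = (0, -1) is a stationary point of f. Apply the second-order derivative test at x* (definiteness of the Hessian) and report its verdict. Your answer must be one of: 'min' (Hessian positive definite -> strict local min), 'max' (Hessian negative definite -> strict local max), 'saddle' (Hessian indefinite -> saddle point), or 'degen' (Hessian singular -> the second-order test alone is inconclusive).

Compute the Hessian H = grad^2 f:
  H = [[-3, 1], [1, 2]]
Verify stationarity: grad f(x*) = H x* + g = (0, 0).
Eigenvalues of H: -3.1926, 2.1926.
Eigenvalues have mixed signs, so H is indefinite -> x* is a saddle point.

saddle


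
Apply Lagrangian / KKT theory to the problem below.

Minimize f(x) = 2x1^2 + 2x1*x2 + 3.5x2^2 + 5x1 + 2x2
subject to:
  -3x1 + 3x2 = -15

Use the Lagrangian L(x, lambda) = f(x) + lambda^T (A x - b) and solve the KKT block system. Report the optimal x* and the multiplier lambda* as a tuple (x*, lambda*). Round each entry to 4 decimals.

Form the Lagrangian:
  L(x, lambda) = (1/2) x^T Q x + c^T x + lambda^T (A x - b)
Stationarity (grad_x L = 0): Q x + c + A^T lambda = 0.
Primal feasibility: A x = b.

This gives the KKT block system:
  [ Q   A^T ] [ x     ]   [-c ]
  [ A    0  ] [ lambda ] = [ b ]

Solving the linear system:
  x*      = (2.5333, -2.4667)
  lambda* = (3.4)
  f(x*)   = 29.3667

x* = (2.5333, -2.4667), lambda* = (3.4)


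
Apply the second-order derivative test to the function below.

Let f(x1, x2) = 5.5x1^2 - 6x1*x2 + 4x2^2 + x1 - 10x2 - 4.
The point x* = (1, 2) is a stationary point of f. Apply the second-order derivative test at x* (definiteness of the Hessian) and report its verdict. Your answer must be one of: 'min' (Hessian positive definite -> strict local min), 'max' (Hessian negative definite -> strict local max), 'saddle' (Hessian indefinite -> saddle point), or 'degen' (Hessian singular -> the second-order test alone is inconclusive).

Compute the Hessian H = grad^2 f:
  H = [[11, -6], [-6, 8]]
Verify stationarity: grad f(x*) = H x* + g = (0, 0).
Eigenvalues of H: 3.3153, 15.6847.
Both eigenvalues > 0, so H is positive definite -> x* is a strict local min.

min


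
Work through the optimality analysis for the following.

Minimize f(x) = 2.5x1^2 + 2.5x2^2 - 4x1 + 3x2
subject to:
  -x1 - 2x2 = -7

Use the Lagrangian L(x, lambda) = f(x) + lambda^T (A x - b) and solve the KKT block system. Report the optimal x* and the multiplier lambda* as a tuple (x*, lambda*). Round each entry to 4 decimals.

Form the Lagrangian:
  L(x, lambda) = (1/2) x^T Q x + c^T x + lambda^T (A x - b)
Stationarity (grad_x L = 0): Q x + c + A^T lambda = 0.
Primal feasibility: A x = b.

This gives the KKT block system:
  [ Q   A^T ] [ x     ]   [-c ]
  [ A    0  ] [ lambda ] = [ b ]

Solving the linear system:
  x*      = (2.28, 2.36)
  lambda* = (7.4)
  f(x*)   = 24.88

x* = (2.28, 2.36), lambda* = (7.4)


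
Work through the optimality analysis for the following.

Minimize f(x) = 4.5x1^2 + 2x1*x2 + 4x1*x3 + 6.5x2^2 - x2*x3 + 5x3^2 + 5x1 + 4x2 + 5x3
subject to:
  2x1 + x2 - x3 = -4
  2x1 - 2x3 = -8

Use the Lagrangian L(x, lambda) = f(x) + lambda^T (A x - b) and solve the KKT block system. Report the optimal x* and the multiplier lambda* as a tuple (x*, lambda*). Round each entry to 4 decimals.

Form the Lagrangian:
  L(x, lambda) = (1/2) x^T Q x + c^T x + lambda^T (A x - b)
Stationarity (grad_x L = 0): Q x + c + A^T lambda = 0.
Primal feasibility: A x = b.

This gives the KKT block system:
  [ Q   A^T ] [ x     ]   [-c ]
  [ A    0  ] [ lambda ] = [ b ]

Solving the linear system:
  x*      = (-1.7368, 1.7368, 2.2632)
  lambda* = (-20.8421, 19.8947)
  f(x*)   = 42.6842

x* = (-1.7368, 1.7368, 2.2632), lambda* = (-20.8421, 19.8947)


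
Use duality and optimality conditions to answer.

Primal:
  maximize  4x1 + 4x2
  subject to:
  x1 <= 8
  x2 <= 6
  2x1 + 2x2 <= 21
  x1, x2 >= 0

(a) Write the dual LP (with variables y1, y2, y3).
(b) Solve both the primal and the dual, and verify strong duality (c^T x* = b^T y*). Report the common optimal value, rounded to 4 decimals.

The standard primal-dual pair for 'max c^T x s.t. A x <= b, x >= 0' is:
  Dual:  min b^T y  s.t.  A^T y >= c,  y >= 0.

So the dual LP is:
  minimize  8y1 + 6y2 + 21y3
  subject to:
    y1 + 2y3 >= 4
    y2 + 2y3 >= 4
    y1, y2, y3 >= 0

Solving the primal: x* = (4.5, 6).
  primal value c^T x* = 42.
Solving the dual: y* = (0, 0, 2).
  dual value b^T y* = 42.
Strong duality: c^T x* = b^T y*. Confirmed.

42


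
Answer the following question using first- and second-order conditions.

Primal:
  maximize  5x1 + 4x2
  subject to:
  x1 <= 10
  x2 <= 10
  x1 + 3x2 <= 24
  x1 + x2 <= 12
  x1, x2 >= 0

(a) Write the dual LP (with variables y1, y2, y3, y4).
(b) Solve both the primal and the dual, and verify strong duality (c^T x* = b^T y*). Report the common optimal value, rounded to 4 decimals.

The standard primal-dual pair for 'max c^T x s.t. A x <= b, x >= 0' is:
  Dual:  min b^T y  s.t.  A^T y >= c,  y >= 0.

So the dual LP is:
  minimize  10y1 + 10y2 + 24y3 + 12y4
  subject to:
    y1 + y3 + y4 >= 5
    y2 + 3y3 + y4 >= 4
    y1, y2, y3, y4 >= 0

Solving the primal: x* = (10, 2).
  primal value c^T x* = 58.
Solving the dual: y* = (1, 0, 0, 4).
  dual value b^T y* = 58.
Strong duality: c^T x* = b^T y*. Confirmed.

58


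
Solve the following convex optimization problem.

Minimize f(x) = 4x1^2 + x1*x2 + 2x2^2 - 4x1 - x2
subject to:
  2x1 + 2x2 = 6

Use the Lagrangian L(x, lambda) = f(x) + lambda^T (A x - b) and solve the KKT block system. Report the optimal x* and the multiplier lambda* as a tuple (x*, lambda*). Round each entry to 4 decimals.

Form the Lagrangian:
  L(x, lambda) = (1/2) x^T Q x + c^T x + lambda^T (A x - b)
Stationarity (grad_x L = 0): Q x + c + A^T lambda = 0.
Primal feasibility: A x = b.

This gives the KKT block system:
  [ Q   A^T ] [ x     ]   [-c ]
  [ A    0  ] [ lambda ] = [ b ]

Solving the linear system:
  x*      = (1.2, 1.8)
  lambda* = (-3.7)
  f(x*)   = 7.8

x* = (1.2, 1.8), lambda* = (-3.7)


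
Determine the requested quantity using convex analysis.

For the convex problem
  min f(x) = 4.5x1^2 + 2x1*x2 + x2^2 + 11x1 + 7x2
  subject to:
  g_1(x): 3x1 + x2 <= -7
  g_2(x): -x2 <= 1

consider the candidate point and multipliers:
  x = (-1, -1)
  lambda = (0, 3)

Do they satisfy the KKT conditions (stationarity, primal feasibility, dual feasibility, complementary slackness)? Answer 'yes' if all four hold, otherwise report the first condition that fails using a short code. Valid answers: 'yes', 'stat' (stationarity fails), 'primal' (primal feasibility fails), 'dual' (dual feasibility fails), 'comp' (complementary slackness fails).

Gradient of f: grad f(x) = Q x + c = (0, 3)
Constraint values g_i(x) = a_i^T x - b_i:
  g_1((-1, -1)) = 3
  g_2((-1, -1)) = 0
Stationarity residual: grad f(x) + sum_i lambda_i a_i = (0, 0)
  -> stationarity OK
Primal feasibility (all g_i <= 0): FAILS
Dual feasibility (all lambda_i >= 0): OK
Complementary slackness (lambda_i * g_i(x) = 0 for all i): OK

Verdict: the first failing condition is primal_feasibility -> primal.

primal


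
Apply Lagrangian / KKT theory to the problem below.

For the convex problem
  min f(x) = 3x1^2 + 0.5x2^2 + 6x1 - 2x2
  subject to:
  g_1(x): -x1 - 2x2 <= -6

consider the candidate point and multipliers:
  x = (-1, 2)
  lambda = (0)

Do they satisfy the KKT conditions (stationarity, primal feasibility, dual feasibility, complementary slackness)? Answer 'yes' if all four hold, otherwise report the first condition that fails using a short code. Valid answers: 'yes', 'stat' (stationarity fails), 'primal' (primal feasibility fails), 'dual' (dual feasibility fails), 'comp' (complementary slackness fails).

Gradient of f: grad f(x) = Q x + c = (0, 0)
Constraint values g_i(x) = a_i^T x - b_i:
  g_1((-1, 2)) = 3
Stationarity residual: grad f(x) + sum_i lambda_i a_i = (0, 0)
  -> stationarity OK
Primal feasibility (all g_i <= 0): FAILS
Dual feasibility (all lambda_i >= 0): OK
Complementary slackness (lambda_i * g_i(x) = 0 for all i): OK

Verdict: the first failing condition is primal_feasibility -> primal.

primal


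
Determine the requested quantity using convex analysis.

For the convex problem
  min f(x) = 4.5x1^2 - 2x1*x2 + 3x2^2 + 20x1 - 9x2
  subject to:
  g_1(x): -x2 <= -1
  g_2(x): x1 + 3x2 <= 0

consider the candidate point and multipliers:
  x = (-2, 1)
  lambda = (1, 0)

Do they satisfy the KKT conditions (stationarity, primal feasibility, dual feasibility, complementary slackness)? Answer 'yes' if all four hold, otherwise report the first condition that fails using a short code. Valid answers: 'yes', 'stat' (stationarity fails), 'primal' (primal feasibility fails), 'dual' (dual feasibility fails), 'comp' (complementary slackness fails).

Gradient of f: grad f(x) = Q x + c = (0, 1)
Constraint values g_i(x) = a_i^T x - b_i:
  g_1((-2, 1)) = 0
  g_2((-2, 1)) = 1
Stationarity residual: grad f(x) + sum_i lambda_i a_i = (0, 0)
  -> stationarity OK
Primal feasibility (all g_i <= 0): FAILS
Dual feasibility (all lambda_i >= 0): OK
Complementary slackness (lambda_i * g_i(x) = 0 for all i): OK

Verdict: the first failing condition is primal_feasibility -> primal.

primal


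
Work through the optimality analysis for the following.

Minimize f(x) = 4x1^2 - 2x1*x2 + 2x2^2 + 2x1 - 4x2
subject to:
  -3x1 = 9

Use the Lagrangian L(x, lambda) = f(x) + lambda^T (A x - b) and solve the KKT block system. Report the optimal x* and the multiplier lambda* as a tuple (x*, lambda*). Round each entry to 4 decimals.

Form the Lagrangian:
  L(x, lambda) = (1/2) x^T Q x + c^T x + lambda^T (A x - b)
Stationarity (grad_x L = 0): Q x + c + A^T lambda = 0.
Primal feasibility: A x = b.

This gives the KKT block system:
  [ Q   A^T ] [ x     ]   [-c ]
  [ A    0  ] [ lambda ] = [ b ]

Solving the linear system:
  x*      = (-3, -0.5)
  lambda* = (-7)
  f(x*)   = 29.5

x* = (-3, -0.5), lambda* = (-7)


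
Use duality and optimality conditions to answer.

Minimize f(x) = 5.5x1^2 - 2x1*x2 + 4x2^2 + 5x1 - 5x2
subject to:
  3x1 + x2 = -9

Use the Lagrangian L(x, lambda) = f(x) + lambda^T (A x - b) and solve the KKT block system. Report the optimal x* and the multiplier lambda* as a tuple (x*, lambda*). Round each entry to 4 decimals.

Form the Lagrangian:
  L(x, lambda) = (1/2) x^T Q x + c^T x + lambda^T (A x - b)
Stationarity (grad_x L = 0): Q x + c + A^T lambda = 0.
Primal feasibility: A x = b.

This gives the KKT block system:
  [ Q   A^T ] [ x     ]   [-c ]
  [ A    0  ] [ lambda ] = [ b ]

Solving the linear system:
  x*      = (-2.6737, -0.9789)
  lambda* = (7.4842)
  f(x*)   = 29.4421

x* = (-2.6737, -0.9789), lambda* = (7.4842)


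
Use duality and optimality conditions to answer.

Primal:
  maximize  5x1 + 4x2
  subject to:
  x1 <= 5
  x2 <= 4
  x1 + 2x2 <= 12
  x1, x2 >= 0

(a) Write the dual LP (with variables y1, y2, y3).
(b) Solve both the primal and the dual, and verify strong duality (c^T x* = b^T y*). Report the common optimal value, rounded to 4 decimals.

The standard primal-dual pair for 'max c^T x s.t. A x <= b, x >= 0' is:
  Dual:  min b^T y  s.t.  A^T y >= c,  y >= 0.

So the dual LP is:
  minimize  5y1 + 4y2 + 12y3
  subject to:
    y1 + y3 >= 5
    y2 + 2y3 >= 4
    y1, y2, y3 >= 0

Solving the primal: x* = (5, 3.5).
  primal value c^T x* = 39.
Solving the dual: y* = (3, 0, 2).
  dual value b^T y* = 39.
Strong duality: c^T x* = b^T y*. Confirmed.

39


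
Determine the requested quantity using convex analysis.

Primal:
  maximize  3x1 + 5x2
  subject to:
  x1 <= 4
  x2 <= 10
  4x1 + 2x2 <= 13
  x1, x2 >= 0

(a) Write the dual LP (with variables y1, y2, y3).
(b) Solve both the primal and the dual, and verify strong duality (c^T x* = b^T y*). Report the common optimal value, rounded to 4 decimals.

The standard primal-dual pair for 'max c^T x s.t. A x <= b, x >= 0' is:
  Dual:  min b^T y  s.t.  A^T y >= c,  y >= 0.

So the dual LP is:
  minimize  4y1 + 10y2 + 13y3
  subject to:
    y1 + 4y3 >= 3
    y2 + 2y3 >= 5
    y1, y2, y3 >= 0

Solving the primal: x* = (0, 6.5).
  primal value c^T x* = 32.5.
Solving the dual: y* = (0, 0, 2.5).
  dual value b^T y* = 32.5.
Strong duality: c^T x* = b^T y*. Confirmed.

32.5


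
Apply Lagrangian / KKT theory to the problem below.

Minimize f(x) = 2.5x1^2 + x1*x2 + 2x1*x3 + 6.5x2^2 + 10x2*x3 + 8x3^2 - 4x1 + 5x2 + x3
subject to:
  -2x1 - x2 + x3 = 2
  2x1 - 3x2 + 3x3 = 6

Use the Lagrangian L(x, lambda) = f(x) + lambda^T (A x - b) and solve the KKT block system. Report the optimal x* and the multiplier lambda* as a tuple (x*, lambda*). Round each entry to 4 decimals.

Form the Lagrangian:
  L(x, lambda) = (1/2) x^T Q x + c^T x + lambda^T (A x - b)
Stationarity (grad_x L = 0): Q x + c + A^T lambda = 0.
Primal feasibility: A x = b.

This gives the KKT block system:
  [ Q   A^T ] [ x     ]   [-c ]
  [ A    0  ] [ lambda ] = [ b ]

Solving the linear system:
  x*      = (0, -1.1837, 0.8163)
  lambda* = (-1.8878, -0.1122)
  f(x*)   = -0.3265

x* = (0, -1.1837, 0.8163), lambda* = (-1.8878, -0.1122)


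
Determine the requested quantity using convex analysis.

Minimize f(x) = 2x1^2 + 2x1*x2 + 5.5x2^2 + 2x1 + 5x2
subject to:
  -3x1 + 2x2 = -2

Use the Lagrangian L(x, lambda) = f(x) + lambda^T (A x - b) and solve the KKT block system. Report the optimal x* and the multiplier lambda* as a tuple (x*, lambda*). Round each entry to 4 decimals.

Form the Lagrangian:
  L(x, lambda) = (1/2) x^T Q x + c^T x + lambda^T (A x - b)
Stationarity (grad_x L = 0): Q x + c + A^T lambda = 0.
Primal feasibility: A x = b.

This gives the KKT block system:
  [ Q   A^T ] [ x     ]   [-c ]
  [ A    0  ] [ lambda ] = [ b ]

Solving the linear system:
  x*      = (0.259, -0.6115)
  lambda* = (0.6043)
  f(x*)   = -0.6655

x* = (0.259, -0.6115), lambda* = (0.6043)


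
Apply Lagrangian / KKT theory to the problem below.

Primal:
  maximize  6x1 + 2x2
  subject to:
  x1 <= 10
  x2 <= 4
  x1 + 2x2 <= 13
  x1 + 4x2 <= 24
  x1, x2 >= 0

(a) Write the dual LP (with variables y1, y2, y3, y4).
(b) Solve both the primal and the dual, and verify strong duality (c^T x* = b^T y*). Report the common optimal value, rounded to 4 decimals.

The standard primal-dual pair for 'max c^T x s.t. A x <= b, x >= 0' is:
  Dual:  min b^T y  s.t.  A^T y >= c,  y >= 0.

So the dual LP is:
  minimize  10y1 + 4y2 + 13y3 + 24y4
  subject to:
    y1 + y3 + y4 >= 6
    y2 + 2y3 + 4y4 >= 2
    y1, y2, y3, y4 >= 0

Solving the primal: x* = (10, 1.5).
  primal value c^T x* = 63.
Solving the dual: y* = (5, 0, 1, 0).
  dual value b^T y* = 63.
Strong duality: c^T x* = b^T y*. Confirmed.

63


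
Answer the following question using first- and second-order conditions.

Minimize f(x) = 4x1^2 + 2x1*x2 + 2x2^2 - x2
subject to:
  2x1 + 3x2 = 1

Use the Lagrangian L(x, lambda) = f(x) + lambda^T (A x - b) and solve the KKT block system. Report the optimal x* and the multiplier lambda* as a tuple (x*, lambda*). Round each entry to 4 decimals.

Form the Lagrangian:
  L(x, lambda) = (1/2) x^T Q x + c^T x + lambda^T (A x - b)
Stationarity (grad_x L = 0): Q x + c + A^T lambda = 0.
Primal feasibility: A x = b.

This gives the KKT block system:
  [ Q   A^T ] [ x     ]   [-c ]
  [ A    0  ] [ lambda ] = [ b ]

Solving the linear system:
  x*      = (-0.0625, 0.375)
  lambda* = (-0.125)
  f(x*)   = -0.125

x* = (-0.0625, 0.375), lambda* = (-0.125)


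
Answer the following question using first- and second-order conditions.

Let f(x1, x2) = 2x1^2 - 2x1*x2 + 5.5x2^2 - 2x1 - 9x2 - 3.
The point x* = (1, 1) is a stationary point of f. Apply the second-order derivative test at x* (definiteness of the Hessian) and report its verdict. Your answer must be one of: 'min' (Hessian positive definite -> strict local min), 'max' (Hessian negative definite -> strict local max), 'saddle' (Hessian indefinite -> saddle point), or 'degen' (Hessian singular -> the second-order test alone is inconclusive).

Compute the Hessian H = grad^2 f:
  H = [[4, -2], [-2, 11]]
Verify stationarity: grad f(x*) = H x* + g = (0, 0).
Eigenvalues of H: 3.4689, 11.5311.
Both eigenvalues > 0, so H is positive definite -> x* is a strict local min.

min


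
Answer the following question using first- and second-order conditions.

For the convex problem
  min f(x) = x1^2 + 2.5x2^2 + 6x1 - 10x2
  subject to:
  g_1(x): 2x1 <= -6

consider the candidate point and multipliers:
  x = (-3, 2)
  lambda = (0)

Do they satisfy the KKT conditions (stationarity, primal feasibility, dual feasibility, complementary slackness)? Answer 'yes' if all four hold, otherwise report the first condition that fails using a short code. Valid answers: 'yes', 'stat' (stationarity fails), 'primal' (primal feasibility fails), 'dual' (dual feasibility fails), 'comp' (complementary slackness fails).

Gradient of f: grad f(x) = Q x + c = (0, 0)
Constraint values g_i(x) = a_i^T x - b_i:
  g_1((-3, 2)) = 0
Stationarity residual: grad f(x) + sum_i lambda_i a_i = (0, 0)
  -> stationarity OK
Primal feasibility (all g_i <= 0): OK
Dual feasibility (all lambda_i >= 0): OK
Complementary slackness (lambda_i * g_i(x) = 0 for all i): OK

Verdict: yes, KKT holds.

yes


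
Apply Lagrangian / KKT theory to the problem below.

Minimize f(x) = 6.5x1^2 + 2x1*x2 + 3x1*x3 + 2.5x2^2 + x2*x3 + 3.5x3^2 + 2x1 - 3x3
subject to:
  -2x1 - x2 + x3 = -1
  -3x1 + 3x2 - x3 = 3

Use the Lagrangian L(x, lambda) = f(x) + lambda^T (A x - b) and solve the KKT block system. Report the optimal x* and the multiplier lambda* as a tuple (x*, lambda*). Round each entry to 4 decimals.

Form the Lagrangian:
  L(x, lambda) = (1/2) x^T Q x + c^T x + lambda^T (A x - b)
Stationarity (grad_x L = 0): Q x + c + A^T lambda = 0.
Primal feasibility: A x = b.

This gives the KKT block system:
  [ Q   A^T ] [ x     ]   [-c ]
  [ A    0  ] [ lambda ] = [ b ]

Solving the linear system:
  x*      = (-0.0305, 0.9236, -0.1375)
  lambda* = (2.4857, -0.6446)
  f(x*)   = 2.3854

x* = (-0.0305, 0.9236, -0.1375), lambda* = (2.4857, -0.6446)


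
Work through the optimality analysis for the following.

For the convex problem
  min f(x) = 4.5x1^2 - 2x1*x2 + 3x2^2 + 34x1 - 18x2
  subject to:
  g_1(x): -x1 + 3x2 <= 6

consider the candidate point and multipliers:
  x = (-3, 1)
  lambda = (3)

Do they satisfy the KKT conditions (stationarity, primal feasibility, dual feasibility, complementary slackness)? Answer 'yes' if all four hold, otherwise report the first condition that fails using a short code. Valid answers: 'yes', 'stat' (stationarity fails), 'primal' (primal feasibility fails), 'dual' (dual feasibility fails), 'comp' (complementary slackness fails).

Gradient of f: grad f(x) = Q x + c = (5, -6)
Constraint values g_i(x) = a_i^T x - b_i:
  g_1((-3, 1)) = 0
Stationarity residual: grad f(x) + sum_i lambda_i a_i = (2, 3)
  -> stationarity FAILS
Primal feasibility (all g_i <= 0): OK
Dual feasibility (all lambda_i >= 0): OK
Complementary slackness (lambda_i * g_i(x) = 0 for all i): OK

Verdict: the first failing condition is stationarity -> stat.

stat


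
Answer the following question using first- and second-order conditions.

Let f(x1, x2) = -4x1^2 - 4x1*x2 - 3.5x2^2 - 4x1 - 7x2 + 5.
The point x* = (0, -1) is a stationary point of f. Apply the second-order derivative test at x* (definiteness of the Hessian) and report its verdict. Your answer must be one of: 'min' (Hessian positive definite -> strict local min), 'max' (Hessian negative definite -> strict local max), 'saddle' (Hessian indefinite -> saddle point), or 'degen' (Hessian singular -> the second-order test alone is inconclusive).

Compute the Hessian H = grad^2 f:
  H = [[-8, -4], [-4, -7]]
Verify stationarity: grad f(x*) = H x* + g = (0, 0).
Eigenvalues of H: -11.5311, -3.4689.
Both eigenvalues < 0, so H is negative definite -> x* is a strict local max.

max


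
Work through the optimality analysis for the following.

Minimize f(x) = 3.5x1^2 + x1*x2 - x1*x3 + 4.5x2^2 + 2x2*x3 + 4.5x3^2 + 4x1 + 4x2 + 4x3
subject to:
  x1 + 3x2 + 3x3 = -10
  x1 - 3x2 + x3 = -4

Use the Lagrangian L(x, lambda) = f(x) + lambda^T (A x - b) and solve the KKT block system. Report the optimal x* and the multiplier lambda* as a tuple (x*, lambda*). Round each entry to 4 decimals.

Form the Lagrangian:
  L(x, lambda) = (1/2) x^T Q x + c^T x + lambda^T (A x - b)
Stationarity (grad_x L = 0): Q x + c + A^T lambda = 0.
Primal feasibility: A x = b.

This gives the KKT block system:
  [ Q   A^T ] [ x     ]   [-c ]
  [ A    0  ] [ lambda ] = [ b ]

Solving the linear system:
  x*      = (-2, -0.1667, -2.5)
  lambda* = (4.5833, 3.0833)
  f(x*)   = 19.75

x* = (-2, -0.1667, -2.5), lambda* = (4.5833, 3.0833)


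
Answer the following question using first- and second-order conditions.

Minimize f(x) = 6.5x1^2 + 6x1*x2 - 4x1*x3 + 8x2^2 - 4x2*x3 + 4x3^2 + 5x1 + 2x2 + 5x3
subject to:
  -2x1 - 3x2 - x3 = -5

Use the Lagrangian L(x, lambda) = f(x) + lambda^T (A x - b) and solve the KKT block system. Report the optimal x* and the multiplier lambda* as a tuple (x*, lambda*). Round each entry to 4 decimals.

Form the Lagrangian:
  L(x, lambda) = (1/2) x^T Q x + c^T x + lambda^T (A x - b)
Stationarity (grad_x L = 0): Q x + c + A^T lambda = 0.
Primal feasibility: A x = b.

This gives the KKT block system:
  [ Q   A^T ] [ x     ]   [-c ]
  [ A    0  ] [ lambda ] = [ b ]

Solving the linear system:
  x*      = (0.323, 1.1527, 0.896)
  lambda* = (6.2655)
  f(x*)   = 19.8639

x* = (0.323, 1.1527, 0.896), lambda* = (6.2655)
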